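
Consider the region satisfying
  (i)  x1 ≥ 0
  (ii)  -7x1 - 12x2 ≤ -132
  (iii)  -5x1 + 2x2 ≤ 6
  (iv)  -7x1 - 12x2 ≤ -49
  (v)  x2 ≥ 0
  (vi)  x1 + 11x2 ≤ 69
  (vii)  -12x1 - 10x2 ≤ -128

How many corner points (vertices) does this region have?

Intersecting each pair of boundary lines and keeping only the points that satisfy every inequality leaves:
  (132/7, 0)
  (48/5, 27/5)
  (69, 0)

3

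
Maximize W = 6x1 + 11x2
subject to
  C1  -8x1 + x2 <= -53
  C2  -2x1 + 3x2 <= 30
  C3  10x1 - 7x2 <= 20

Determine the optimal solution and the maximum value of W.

x1 = 135/8, x2 = 85/4, maximum W = 335

Extreme points and W = 6x1 + 11x2:
  (189/22, 173/11) → W = 2470/11
  (351/46, 185/23) → W = 3088/23
  (135/8, 85/4) → W = 335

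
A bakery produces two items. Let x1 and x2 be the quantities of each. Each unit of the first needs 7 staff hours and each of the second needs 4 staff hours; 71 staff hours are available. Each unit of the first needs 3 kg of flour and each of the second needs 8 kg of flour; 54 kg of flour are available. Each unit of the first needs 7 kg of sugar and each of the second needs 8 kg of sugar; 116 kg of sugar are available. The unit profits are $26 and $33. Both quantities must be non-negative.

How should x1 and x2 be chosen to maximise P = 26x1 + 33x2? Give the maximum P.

x1 = 8, x2 = 15/4, maximum P = 1327/4

Feasible corners and P = 26x1 + 33x2:
  (0, 0) → P = 0
  (0, 27/4) → P = 891/4
  (71/7, 0) → P = 1846/7
  (8, 15/4) → P = 1327/4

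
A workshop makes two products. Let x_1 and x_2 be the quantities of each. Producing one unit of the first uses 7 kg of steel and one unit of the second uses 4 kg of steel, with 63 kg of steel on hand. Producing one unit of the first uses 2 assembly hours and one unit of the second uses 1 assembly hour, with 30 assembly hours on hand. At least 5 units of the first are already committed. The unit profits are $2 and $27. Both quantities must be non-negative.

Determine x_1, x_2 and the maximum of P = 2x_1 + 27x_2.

The binding constraints are 7x_1 + 4x_2 = 63 and x_1 = 5.
Solving simultaneously gives x_1 = 5, x_2 = 7.

x_1 = 5, x_2 = 7, maximum P = 199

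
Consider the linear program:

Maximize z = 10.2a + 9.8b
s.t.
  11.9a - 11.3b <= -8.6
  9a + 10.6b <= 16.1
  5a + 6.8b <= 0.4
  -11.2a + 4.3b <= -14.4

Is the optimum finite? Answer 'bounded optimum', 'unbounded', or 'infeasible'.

The boundaries 11.9a - 11.3b = -8.6 and 5a + 6.8b = 0.4 meet at (-2698/6871, 2388/6871), but that point violates -11.2a + 4.3b ≤ -14.4. Every candidate vertex is excluded by some other constraint, so the feasible region is empty.

infeasible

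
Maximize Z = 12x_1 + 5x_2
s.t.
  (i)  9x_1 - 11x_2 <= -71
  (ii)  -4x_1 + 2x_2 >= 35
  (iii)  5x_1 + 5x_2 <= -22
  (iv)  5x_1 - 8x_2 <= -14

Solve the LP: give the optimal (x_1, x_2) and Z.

x_1 = -73/10, x_2 = 29/10, maximum Z = -731/10

Vertices and Z = 12x_1 + 5x_2:
  (-243/26, -31/26) → Z = -3071/26
  (-414/17, -229/17) → Z = -6113/17
  (-73/10, 29/10) → Z = -731/10
The feasible region is unbounded (it extends along (-8, -5), (-1, 1)), but Z strictly decreases along every unbounded feasible direction, so there is no improving ray and the maximum is attained at a vertex.

The optimum lies where -4x_1 + 2x_2 = 35 and 5x_1 + 5x_2 = -22.
Solving simultaneously gives x_1 = -73/10, x_2 = 29/10.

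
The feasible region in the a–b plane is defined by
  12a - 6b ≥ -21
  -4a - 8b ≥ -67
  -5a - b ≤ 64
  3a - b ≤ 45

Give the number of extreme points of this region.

4

The feasible vertices (each the meet of two boundaries and inside every other half-plane) are:
  (39/20, 37/5)
  (-135/14, -221/14)
  (61/4, 3/4)
  (-19/8, -417/8)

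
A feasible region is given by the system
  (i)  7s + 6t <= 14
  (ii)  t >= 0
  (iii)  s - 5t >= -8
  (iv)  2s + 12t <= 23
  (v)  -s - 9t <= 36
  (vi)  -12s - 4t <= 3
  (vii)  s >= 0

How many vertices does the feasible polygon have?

4

Of the 21 pairwise boundary intersections, those satisfying every inequality are:
  (2, 0)
  (22/41, 70/41)
  (0, 0)
  (0, 8/5)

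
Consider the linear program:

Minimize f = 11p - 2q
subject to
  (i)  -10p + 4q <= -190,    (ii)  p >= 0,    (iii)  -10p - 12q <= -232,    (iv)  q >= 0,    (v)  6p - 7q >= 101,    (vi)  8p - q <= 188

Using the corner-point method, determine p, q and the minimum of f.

p = 401/20, q = 21/8, minimum f = 2153/10

Corner points and f = 11p - 2q:
  (401/20, 21/8) → f = 2153/10
  (463/23, 65/23) → f = 4963/23
  (116/5, 0) → f = 1276/5
  (47/2, 0) → f = 517/2
  (243/10, 32/5) → f = 509/2

The optimum lies where -10p + 4q = -190 and -10p - 12q = -232.
Solving simultaneously gives p = 401/20, q = 21/8.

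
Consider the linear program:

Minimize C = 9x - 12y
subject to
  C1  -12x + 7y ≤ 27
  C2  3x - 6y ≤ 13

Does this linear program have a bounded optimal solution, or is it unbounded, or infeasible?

From the feasible point (-253/51, -79/17), moving in the direction (7, 12) keeps every constraint satisfied while C decreases without bound.

unbounded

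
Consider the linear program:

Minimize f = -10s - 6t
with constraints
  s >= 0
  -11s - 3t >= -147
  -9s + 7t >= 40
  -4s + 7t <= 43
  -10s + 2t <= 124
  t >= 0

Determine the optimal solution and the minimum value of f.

Feasible corners and f = -10s - 6t:
  (0, 40/7) → f = -240/7
  (0, 43/7) → f = -258/7
  (3/5, 227/35) → f = -1572/35

The optimum lies where -9s + 7t = 40 and -4s + 7t = 43.
Solving simultaneously gives s = 3/5, t = 227/35.

s = 3/5, t = 227/35, minimum f = -1572/35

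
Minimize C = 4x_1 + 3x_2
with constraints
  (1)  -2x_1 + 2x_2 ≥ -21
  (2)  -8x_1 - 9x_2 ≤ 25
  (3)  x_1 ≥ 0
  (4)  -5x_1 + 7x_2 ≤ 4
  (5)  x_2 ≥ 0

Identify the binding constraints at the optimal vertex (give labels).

Corner points and C = 4x_1 + 3x_2:
  (155/4, 113/4) → C = 959/4
  (21/2, 0) → C = 42
  (0, 4/7) → C = 12/7
  (0, 0) → C = 0

The minimum is at (0, 0). Substituting into each constraint, equality holds for (3) and (5); the remaining constraints have slack.

(3) and (5)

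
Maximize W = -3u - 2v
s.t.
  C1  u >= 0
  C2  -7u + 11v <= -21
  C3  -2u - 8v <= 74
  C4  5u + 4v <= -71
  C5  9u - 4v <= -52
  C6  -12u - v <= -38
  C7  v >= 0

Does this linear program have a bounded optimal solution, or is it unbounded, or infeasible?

infeasible

The boundaries -12u - v = -38 and v = 0 meet at (19/6, 0), but that point violates 5u + 4v ≤ -71. Every candidate vertex is excluded by some other constraint, so the feasible region is empty.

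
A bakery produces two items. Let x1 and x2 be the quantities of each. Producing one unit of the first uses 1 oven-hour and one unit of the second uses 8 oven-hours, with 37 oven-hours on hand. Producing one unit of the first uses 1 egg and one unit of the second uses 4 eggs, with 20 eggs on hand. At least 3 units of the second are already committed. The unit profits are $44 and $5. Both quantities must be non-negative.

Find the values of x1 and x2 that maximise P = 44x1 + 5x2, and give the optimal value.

x1 = 8, x2 = 3, maximum P = 367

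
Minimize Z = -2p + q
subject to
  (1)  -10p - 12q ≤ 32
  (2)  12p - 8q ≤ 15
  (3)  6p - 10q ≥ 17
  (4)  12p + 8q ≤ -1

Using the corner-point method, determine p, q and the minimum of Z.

p = 7/36, q = -19/12, minimum Z = -71/36

Feasible corners and Z = -2p + q:
  (-19/56, -267/112) → Z = -191/112
  (-29/43, -181/86) → Z = -65/86
  (7/36, -19/12) → Z = -71/36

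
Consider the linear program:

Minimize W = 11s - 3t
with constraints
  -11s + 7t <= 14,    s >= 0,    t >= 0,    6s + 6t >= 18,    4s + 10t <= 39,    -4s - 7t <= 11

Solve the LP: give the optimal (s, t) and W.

The binding constraints are -11s + 7t = 14 and 6s + 6t = 18.
Solving simultaneously gives s = 7/18, t = 47/18.

s = 7/18, t = 47/18, minimum W = -32/9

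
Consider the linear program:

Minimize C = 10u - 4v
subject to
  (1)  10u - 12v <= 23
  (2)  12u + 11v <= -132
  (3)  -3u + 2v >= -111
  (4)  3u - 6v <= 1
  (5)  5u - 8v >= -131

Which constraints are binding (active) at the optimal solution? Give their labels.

(4) and (5)

Corner points and C = 10u - 4v:
  (-781/105, -136/35) → C = -6178/105
  (-2497/151, 912/151) → C = -28618/151
  (-397/3, -199/3) → C = -1058

The minimum is at (-397/3, -199/3). Substituting into each constraint, equality holds for (4) and (5); the remaining constraints have slack.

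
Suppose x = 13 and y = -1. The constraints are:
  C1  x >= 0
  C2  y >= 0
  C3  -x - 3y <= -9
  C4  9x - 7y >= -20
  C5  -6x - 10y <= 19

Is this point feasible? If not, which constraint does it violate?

Constraint C2: y = -1, which is not ≥ 0. All other constraints are satisfied.

not feasible — violates C2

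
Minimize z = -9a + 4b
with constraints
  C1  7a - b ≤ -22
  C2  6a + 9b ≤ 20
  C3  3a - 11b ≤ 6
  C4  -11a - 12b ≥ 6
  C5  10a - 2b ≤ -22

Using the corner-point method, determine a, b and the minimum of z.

Vertices and z = -9a + 4b:
  (-124/37, -54/37) → z = 900/37
  (-54/19, 40/19) → z = 34
  (-98/9, 256/27) → z = 3670/27
The feasible region is unbounded (it extends along (-11, -3), (-3, 2)), but z strictly increases along every unbounded feasible direction, so there is no improving ray and the minimum is attained at a vertex.

The binding constraints are 7a - b = -22 and 3a - 11b = 6.
Solving simultaneously gives a = -124/37, b = -54/37.

a = -124/37, b = -54/37, minimum z = 900/37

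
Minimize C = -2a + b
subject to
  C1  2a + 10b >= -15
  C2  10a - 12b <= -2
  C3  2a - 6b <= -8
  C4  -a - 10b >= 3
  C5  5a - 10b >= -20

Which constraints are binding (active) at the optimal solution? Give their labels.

C3 and C4

Feasible corners and C = -2a + b:
  (-49/13, 1/13) → C = 99/13
  (-4, 0) → C = 8
  (-23/6, 1/12) → C = 31/4

The minimum is at (-49/13, 1/13). Substituting into each constraint, equality holds for C3 and C4; the remaining constraints have slack.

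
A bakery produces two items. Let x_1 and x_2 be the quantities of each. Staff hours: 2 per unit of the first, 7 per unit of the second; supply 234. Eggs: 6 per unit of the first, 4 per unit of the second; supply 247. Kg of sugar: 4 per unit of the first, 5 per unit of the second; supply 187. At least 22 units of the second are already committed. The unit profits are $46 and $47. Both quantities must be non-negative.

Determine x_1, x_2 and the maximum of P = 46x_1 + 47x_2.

x_1 = 77/4, x_2 = 22, maximum P = 3839/2

Vertices and P = 46x_1 + 47x_2:
  (0, 234/7) → P = 10998/7
  (0, 22) → P = 1034
  (139/18, 281/9) → P = 5468/3
  (77/4, 22) → P = 3839/2

The optimum lies where 4x_1 + 5x_2 = 187 and x_2 = 22.
Solving simultaneously gives x_1 = 77/4, x_2 = 22.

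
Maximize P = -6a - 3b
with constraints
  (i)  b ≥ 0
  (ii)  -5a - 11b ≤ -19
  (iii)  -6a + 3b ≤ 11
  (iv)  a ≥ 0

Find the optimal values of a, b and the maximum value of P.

a = 0, b = 19/11, maximum P = -57/11

Vertices and P = -6a - 3b:
  (19/5, 0) → P = -114/5
  (0, 19/11) → P = -57/11
  (0, 11/3) → P = -11
The feasible region is unbounded (it extends along (1, 2), (1, 0)), but P strictly decreases along every unbounded feasible direction, so there is no improving ray and the maximum is attained at a vertex.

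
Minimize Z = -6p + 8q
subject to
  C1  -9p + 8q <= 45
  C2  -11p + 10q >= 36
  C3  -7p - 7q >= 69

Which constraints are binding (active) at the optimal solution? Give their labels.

C1 and C2

Corner points and Z = -6p + 8q:
  (-81, -171/2) → Z = -198
  (-51/7, -18/7) → Z = 162/7
  (-314/49, -169/49) → Z = 76/7

The minimum is at (-81, -171/2). Substituting into each constraint, equality holds for C1 and C2; the remaining constraints have slack.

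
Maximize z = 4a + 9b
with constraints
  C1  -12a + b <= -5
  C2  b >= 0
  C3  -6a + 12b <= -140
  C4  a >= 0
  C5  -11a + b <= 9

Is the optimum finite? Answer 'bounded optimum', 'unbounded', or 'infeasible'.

unbounded

From the feasible point (70/3, 0), moving in the direction (12, 6) keeps every constraint satisfied while z increases without bound.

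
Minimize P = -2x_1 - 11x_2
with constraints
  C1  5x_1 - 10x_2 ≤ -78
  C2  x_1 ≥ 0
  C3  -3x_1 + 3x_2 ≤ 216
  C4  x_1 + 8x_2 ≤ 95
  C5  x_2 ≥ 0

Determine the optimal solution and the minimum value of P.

x_1 = 163/25, x_2 = 553/50, minimum P = -1347/10

Feasible corners and P = -2x_1 - 11x_2:
  (0, 39/5) → P = -429/5
  (163/25, 553/50) → P = -1347/10
  (0, 95/8) → P = -1045/8

At the optimal vertex, 5x_1 - 10x_2 = -78 and x_1 + 8x_2 = 95.
Solving simultaneously gives x_1 = 163/25, x_2 = 553/50.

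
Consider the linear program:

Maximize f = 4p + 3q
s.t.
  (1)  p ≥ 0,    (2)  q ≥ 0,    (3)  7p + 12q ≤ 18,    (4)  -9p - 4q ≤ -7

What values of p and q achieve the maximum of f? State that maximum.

p = 18/7, q = 0, maximum f = 72/7

Corner points and f = 4p + 3q:
  (18/7, 0) → f = 72/7
  (7/9, 0) → f = 28/9
  (3/20, 113/80) → f = 387/80

The optimum lies where q = 0 and 7p + 12q = 18.
Solving simultaneously gives p = 18/7, q = 0.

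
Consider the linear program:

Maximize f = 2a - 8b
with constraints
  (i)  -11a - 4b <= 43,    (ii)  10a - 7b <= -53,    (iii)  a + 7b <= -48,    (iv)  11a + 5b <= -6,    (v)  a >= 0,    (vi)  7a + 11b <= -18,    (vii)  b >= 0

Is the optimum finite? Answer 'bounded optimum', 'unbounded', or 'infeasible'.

The boundaries 7a + 11b = -18 and b = 0 meet at (-18/7, 0), but that point violates 10a - 7b ≤ -53. Every candidate vertex is excluded by some other constraint, so the feasible region is empty.

infeasible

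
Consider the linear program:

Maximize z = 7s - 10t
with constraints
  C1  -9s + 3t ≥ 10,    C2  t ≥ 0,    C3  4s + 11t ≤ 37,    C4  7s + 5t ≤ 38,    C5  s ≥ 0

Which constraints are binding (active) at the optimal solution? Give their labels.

C1 and C5

Corner points and z = 7s - 10t:
  (1/111, 373/111) → z = -1241/37
  (0, 10/3) → z = -100/3
  (0, 37/11) → z = -370/11

The maximum is at (0, 10/3). Substituting into each constraint, equality holds for C1 and C5; the remaining constraints have slack.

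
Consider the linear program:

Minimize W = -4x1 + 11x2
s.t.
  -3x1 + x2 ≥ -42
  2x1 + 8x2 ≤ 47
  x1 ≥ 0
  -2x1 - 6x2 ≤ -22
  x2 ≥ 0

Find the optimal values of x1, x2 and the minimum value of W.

x1 = 14, x2 = 0, minimum W = -56

Corner points and W = -4x1 + 11x2:
  (383/26, 57/26) → W = -905/26
  (14, 0) → W = -56
  (0, 47/8) → W = 517/8
  (0, 11/3) → W = 121/3
  (11, 0) → W = -44

At the optimal vertex, -3x1 + x2 = -42 and x2 = 0.
Solving simultaneously gives x1 = 14, x2 = 0.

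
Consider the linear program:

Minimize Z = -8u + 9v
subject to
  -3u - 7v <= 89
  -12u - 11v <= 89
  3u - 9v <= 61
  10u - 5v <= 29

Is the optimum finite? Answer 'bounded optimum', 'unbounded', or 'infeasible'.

Corner points and Z = -8u + 9v:
  (-130/141, -333/47) → Z = -7951/141
  (-44/75, -523/75) → Z = -871/15
The feasible region has finitely many vertices and no improving ray; the minimum is -871/15 at (-44/75, -523/75).

bounded optimum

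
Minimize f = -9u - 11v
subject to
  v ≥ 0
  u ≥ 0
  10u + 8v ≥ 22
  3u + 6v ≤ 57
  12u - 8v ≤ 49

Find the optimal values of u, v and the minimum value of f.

u = 125/16, v = 179/32, minimum f = -4219/32

At the optimal vertex, 3u + 6v = 57 and 12u - 8v = 49.
Solving simultaneously gives u = 125/16, v = 179/32.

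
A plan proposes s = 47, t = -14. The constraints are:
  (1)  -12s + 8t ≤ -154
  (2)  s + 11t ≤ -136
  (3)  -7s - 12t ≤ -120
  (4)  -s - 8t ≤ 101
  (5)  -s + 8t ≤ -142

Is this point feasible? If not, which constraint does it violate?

Constraint (2): s + 11t = -107, which is not ≤ -136. All other constraints are satisfied.

not feasible — violates (2)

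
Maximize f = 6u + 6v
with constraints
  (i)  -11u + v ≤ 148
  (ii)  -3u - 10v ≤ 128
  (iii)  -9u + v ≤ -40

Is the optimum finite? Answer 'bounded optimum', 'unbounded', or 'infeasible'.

From the feasible point (272/93, -424/31), moving in the direction (10, -3) keeps every constraint satisfied while f increases without bound.

unbounded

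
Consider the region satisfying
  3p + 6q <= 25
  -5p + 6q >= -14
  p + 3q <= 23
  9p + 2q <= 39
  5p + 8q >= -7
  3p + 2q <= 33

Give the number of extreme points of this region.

Intersecting each pair of boundary lines and keeping only the points that satisfy every inequality leaves:
  (-21, 44/3)
  (23/6, 9/4)
  (131/32, 69/64)
  (1, -3/2)
  (-205/7, 122/7)

5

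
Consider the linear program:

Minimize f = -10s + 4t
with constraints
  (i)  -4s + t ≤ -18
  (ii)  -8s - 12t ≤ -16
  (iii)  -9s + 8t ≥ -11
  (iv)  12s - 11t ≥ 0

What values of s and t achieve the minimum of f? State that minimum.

s = 121/3, t = 44, minimum f = -682/3

Feasible corners and f = -10s + 4t:
  (133/23, 118/23) → f = -858/23
  (99/16, 27/4) → f = -279/8
  (121/3, 44) → f = -682/3

At the optimal vertex, -9s + 8t = -11 and 12s - 11t = 0.
Solving simultaneously gives s = 121/3, t = 44.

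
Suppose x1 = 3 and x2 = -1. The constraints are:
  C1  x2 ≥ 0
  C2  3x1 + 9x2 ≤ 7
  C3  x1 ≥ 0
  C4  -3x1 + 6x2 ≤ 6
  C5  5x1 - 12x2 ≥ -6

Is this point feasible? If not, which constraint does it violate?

not feasible — violates C1

Constraint C1: x2 = -1, which is not ≥ 0. All other constraints are satisfied.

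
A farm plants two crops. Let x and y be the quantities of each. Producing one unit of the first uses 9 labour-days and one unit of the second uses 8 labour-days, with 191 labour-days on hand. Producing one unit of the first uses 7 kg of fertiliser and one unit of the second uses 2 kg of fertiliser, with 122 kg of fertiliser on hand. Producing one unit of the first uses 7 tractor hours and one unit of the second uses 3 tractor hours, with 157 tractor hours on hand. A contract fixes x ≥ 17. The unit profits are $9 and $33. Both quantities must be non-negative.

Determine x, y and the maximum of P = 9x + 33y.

Extreme points and P = 9x + 33y:
  (122/7, 0) → P = 1098/7
  (17, 0) → P = 153
  (17, 3/2) → P = 405/2

At the optimal vertex, 7x + 2y = 122 and x = 17.
Solving simultaneously gives x = 17, y = 3/2.

x = 17, y = 3/2, maximum P = 405/2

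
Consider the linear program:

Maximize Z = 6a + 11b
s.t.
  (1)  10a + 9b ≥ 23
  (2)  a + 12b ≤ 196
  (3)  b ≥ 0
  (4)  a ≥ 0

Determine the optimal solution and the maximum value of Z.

a = 196, b = 0, maximum Z = 1176

Corner points and Z = 6a + 11b:
  (23/10, 0) → Z = 69/5
  (0, 23/9) → Z = 253/9
  (196, 0) → Z = 1176
  (0, 49/3) → Z = 539/3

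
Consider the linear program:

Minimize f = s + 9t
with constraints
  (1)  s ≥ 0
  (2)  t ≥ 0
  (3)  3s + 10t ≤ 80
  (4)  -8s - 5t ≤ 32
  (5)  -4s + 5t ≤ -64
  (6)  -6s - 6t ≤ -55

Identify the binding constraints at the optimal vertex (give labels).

Corner points and f = s + 9t:
  (80/3, 0) → f = 80/3
  (16, 0) → f = 16
  (208/11, 128/55) → f = 2192/55

The minimum is at (16, 0). Substituting into each constraint, equality holds for (2) and (5); the remaining constraints have slack.

(2) and (5)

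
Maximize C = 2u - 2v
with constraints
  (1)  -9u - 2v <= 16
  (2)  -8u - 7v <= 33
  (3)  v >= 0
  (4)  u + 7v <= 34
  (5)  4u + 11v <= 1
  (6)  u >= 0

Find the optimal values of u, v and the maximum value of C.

Vertices and C = 2u - 2v:
  (1/4, 0) → C = 1/2
  (0, 0) → C = 0
  (0, 1/11) → C = -2/11

At the optimal vertex, v = 0 and 4u + 11v = 1.
Solving simultaneously gives u = 1/4, v = 0.

u = 1/4, v = 0, maximum C = 1/2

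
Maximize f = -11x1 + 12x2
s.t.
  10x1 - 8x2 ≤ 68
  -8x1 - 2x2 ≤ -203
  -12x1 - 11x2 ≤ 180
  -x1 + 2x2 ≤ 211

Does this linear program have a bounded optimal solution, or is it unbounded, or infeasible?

bounded optimum

Vertices and f = -11x1 + 12x2:
  (440/21, 743/42) → f = -382/21
  (152, 363/2) → f = 506
  (-8/9, 1891/18) → f = 11434/9
The feasible region has finitely many vertices and no improving ray; the maximum is 11434/9 at (-8/9, 1891/18).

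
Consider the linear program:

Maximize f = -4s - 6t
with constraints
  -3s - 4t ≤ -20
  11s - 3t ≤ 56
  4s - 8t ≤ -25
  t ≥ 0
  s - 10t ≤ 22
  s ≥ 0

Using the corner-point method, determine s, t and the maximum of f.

s = 3/2, t = 31/8, maximum f = -117/4

Extreme points and f = -4s - 6t:
  (3/2, 31/8) → f = -117/4
  (0, 5) → f = -30
  (523/76, 499/76) → f = -2543/38
The feasible region is unbounded (it extends along (0, 1), (3, 11)), but f strictly decreases along every unbounded feasible direction, so there is no improving ray and the maximum is attained at a vertex.

At the optimal vertex, -3s - 4t = -20 and 4s - 8t = -25.
Solving simultaneously gives s = 3/2, t = 31/8.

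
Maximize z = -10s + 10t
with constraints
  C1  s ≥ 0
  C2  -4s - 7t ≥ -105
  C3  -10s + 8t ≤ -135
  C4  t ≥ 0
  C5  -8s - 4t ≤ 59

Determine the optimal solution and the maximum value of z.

s = 35/2, t = 5, maximum z = -125

Feasible corners and z = -10s + 10t:
  (35/2, 5) → z = -125
  (105/4, 0) → z = -525/2
  (27/2, 0) → z = -135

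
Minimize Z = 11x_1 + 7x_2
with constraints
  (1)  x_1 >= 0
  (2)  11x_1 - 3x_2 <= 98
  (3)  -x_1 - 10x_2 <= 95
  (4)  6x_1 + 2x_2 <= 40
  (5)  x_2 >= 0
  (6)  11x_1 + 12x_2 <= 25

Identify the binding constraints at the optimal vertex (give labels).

Feasible corners and Z = 11x_1 + 7x_2:
  (0, 0) → Z = 0
  (0, 25/12) → Z = 175/12
  (25/11, 0) → Z = 25

The minimum is at (0, 0). Substituting into each constraint, equality holds for (1) and (5); the remaining constraints have slack.

(1) and (5)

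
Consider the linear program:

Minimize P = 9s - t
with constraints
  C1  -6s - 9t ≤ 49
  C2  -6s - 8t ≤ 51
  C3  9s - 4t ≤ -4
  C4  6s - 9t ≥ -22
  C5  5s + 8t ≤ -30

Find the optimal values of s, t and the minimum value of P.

s = -71/12, t = -3/2, minimum P = -207/4

At the optimal vertex, -6s - 9t = 49 and 6s - 9t = -22.
Solving simultaneously gives s = -71/12, t = -3/2.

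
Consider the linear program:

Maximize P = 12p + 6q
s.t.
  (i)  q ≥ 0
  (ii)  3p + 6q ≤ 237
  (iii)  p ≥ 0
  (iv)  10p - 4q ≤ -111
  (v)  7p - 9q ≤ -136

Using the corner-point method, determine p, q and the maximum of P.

Corner points and P = 12p + 6q:
  (0, 79/2) → P = 237
  (47/12, 901/24) → P = 1089/4
  (0, 111/4) → P = 333/2

The optimum lies where 3p + 6q = 237 and 10p - 4q = -111.
Solving simultaneously gives p = 47/12, q = 901/24.

p = 47/12, q = 901/24, maximum P = 1089/4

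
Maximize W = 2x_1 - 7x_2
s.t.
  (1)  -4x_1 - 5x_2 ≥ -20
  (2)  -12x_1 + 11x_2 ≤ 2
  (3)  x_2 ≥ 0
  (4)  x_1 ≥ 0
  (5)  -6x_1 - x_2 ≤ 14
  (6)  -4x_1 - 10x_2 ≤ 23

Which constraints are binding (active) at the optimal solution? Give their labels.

Corner points and W = 2x_1 - 7x_2:
  (105/52, 31/13) → W = -329/26
  (5, 0) → W = 10
  (0, 2/11) → W = -14/11
  (0, 0) → W = 0

The maximum is at (5, 0). Substituting into each constraint, equality holds for (1) and (3); the remaining constraints have slack.

(1) and (3)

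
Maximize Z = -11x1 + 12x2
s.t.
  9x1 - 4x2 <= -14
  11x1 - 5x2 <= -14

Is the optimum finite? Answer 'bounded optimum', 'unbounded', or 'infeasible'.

unbounded

From the feasible point (-14, -28), moving in the direction (4, 9) keeps every constraint satisfied while Z increases without bound.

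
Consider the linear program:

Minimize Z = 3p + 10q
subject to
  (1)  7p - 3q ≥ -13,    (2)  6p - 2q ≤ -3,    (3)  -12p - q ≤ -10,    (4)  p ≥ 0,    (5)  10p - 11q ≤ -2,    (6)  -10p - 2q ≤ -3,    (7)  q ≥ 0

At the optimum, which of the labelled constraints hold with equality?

(2) and (3)

Vertices and Z = 3p + 10q:
  (17/4, 57/4) → Z = 621/4
  (17/43, 226/43) → Z = 2311/43
  (17/30, 16/5) → Z = 337/10

The minimum is at (17/30, 16/5). Substituting into each constraint, equality holds for (2) and (3); the remaining constraints have slack.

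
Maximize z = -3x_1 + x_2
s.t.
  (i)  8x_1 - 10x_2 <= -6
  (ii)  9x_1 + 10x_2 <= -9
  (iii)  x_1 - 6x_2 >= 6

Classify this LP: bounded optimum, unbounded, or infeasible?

From the feasible point (-48/19, -27/19), moving in the direction (-6, -1) keeps every constraint satisfied while z increases without bound.

unbounded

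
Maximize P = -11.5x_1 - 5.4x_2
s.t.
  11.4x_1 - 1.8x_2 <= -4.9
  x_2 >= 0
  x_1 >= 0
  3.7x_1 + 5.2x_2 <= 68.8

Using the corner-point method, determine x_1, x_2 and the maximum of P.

x_1 = 0, x_2 = 49/18, maximum P = -147/10

Vertices and P = -11.5x_1 - 5.4x_2:
  (0, 49/18) → P = -147/10
  (4918/3297, 80245/6594) → P = -546437/6594
  (0, 172/13) → P = -4644/65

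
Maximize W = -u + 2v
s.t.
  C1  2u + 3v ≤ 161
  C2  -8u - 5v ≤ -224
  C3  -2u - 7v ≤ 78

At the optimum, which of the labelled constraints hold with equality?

C1 and C2

Feasible corners and W = -u + 2v:
  (-19/2, 60) → W = 259/2
  (1361/8, -239/4) → W = -2317/8
  (979/23, -536/23) → W = -2051/23

The maximum is at (-19/2, 60). Substituting into each constraint, equality holds for C1 and C2; the remaining constraints have slack.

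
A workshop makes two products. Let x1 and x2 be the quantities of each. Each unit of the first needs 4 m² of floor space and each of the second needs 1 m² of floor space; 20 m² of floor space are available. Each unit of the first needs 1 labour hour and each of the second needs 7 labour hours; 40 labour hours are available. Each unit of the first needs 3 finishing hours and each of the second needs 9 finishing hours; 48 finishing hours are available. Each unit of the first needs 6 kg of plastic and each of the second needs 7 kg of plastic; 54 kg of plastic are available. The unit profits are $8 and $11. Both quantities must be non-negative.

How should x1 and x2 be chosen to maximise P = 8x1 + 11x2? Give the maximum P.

x1 = 4, x2 = 4, maximum P = 76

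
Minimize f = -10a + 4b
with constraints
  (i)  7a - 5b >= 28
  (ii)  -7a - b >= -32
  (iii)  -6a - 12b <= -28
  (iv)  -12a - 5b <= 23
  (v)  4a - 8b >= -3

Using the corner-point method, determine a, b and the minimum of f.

a = 178/39, b = 2/39, minimum f = -1772/39

Corner points and f = -10a + 4b:
  (94/21, 2/3) → f = -884/21
  (238/57, 14/57) → f = -2324/57
  (178/39, 2/39) → f = -1772/39

The binding constraints are -7a - b = -32 and -6a - 12b = -28.
Solving simultaneously gives a = 178/39, b = 2/39.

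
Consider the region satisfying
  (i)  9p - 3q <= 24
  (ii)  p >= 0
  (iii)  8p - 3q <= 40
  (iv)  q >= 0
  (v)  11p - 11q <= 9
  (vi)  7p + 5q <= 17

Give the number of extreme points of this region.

Pairwise boundary intersections that survive every other constraint:
  (0, 0)
  (0, 17/5)
  (9/11, 0)
  (58/33, 31/33)

4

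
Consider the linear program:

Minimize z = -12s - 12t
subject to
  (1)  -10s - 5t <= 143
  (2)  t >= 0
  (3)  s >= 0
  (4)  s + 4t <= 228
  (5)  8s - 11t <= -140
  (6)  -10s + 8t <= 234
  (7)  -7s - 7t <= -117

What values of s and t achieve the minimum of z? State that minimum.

Vertices and z = -12s - 12t:
  (0, 117/4) → z = -351
  (0, 117/7) → z = -1404/7
  (1948/43, 1964/43) → z = -46944/43
  (37/2, 419/8) → z = -1701/2
  (307/133, 1916/133) → z = -1404/7

The binding constraints are s + 4t = 228 and 8s - 11t = -140.
Solving simultaneously gives s = 1948/43, t = 1964/43.

s = 1948/43, t = 1964/43, minimum z = -46944/43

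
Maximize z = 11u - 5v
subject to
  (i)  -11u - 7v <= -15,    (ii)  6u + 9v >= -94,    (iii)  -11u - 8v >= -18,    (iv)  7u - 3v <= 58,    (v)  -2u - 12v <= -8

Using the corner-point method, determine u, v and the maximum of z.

Feasible corners and z = 11u - 5v:
  (-6/11, 3) → z = -21
  (62/59, 29/59) → z = 537/59
  (38/29, 13/29) → z = 353/29

The binding constraints are -11u - 8v = -18 and -2u - 12v = -8.
Solving simultaneously gives u = 38/29, v = 13/29.

u = 38/29, v = 13/29, maximum z = 353/29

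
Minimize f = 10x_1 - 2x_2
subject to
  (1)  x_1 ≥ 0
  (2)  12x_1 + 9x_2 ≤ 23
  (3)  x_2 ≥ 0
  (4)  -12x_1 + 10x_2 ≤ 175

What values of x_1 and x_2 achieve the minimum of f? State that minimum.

x_1 = 0, x_2 = 23/9, minimum f = -46/9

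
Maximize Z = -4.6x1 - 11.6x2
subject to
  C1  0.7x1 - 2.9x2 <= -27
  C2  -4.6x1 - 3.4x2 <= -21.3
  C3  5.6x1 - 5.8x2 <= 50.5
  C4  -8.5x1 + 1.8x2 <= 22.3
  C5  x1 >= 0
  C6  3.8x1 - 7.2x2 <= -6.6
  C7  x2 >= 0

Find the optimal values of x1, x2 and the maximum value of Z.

x1 = 0, x2 = 270/29, maximum Z = -108

Extreme points and Z = -4.6x1 - 11.6x2:
  (1045/42, 2665/174) → Z = -12269/42
  (0, 270/29) → Z = -108
  (0, 223/18) → Z = -6467/45
The feasible region is unbounded (it extends along (29, 28), (18, 85)), but Z strictly decreases along every unbounded feasible direction, so there is no improving ray and the maximum is attained at a vertex.

The binding constraints are 0.7x1 - 2.9x2 = -27 and x1 = 0.
Solving simultaneously gives x1 = 0, x2 = 270/29.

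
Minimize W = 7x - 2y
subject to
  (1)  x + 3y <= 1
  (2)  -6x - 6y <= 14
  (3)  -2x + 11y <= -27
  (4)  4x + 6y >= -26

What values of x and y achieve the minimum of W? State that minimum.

The feasible region is unbounded (it extends along (3, -2), (3, -1)), but W strictly increases along every unbounded feasible direction, so there is no improving ray and the minimum is attained at a vertex.

x = 4/39, y = -95/39, minimum W = 218/39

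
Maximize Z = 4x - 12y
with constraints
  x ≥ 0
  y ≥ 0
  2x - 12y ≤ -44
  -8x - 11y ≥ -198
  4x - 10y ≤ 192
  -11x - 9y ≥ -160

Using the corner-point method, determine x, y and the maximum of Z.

x = 254/25, y = 134/25, maximum Z = -592/25

Extreme points and Z = 4x - 12y:
  (0, 11/3) → Z = -44
  (0, 160/9) → Z = -640/3
  (254/25, 134/25) → Z = -592/25

The binding constraints are 2x - 12y = -44 and -11x - 9y = -160.
Solving simultaneously gives x = 254/25, y = 134/25.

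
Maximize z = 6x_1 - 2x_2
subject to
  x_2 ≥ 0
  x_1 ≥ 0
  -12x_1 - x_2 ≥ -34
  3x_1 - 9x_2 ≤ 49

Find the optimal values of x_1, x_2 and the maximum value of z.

Vertices and z = 6x_1 - 2x_2:
  (0, 0) → z = 0
  (17/6, 0) → z = 17
  (0, 34) → z = -68

At the optimal vertex, x_2 = 0 and -12x_1 - x_2 = -34.
Solving simultaneously gives x_1 = 17/6, x_2 = 0.

x_1 = 17/6, x_2 = 0, maximum z = 17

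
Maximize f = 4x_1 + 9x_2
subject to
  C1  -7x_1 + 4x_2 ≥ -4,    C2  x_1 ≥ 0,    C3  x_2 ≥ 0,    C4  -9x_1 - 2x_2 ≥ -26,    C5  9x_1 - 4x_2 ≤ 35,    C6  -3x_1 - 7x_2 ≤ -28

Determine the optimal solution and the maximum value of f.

Feasible corners and f = 4x_1 + 9x_2:
  (0, 13) → f = 117
  (0, 4) → f = 36
  (42/19, 58/19) → f = 690/19

At the optimal vertex, x_1 = 0 and -9x_1 - 2x_2 = -26.
Solving simultaneously gives x_1 = 0, x_2 = 13.

x_1 = 0, x_2 = 13, maximum f = 117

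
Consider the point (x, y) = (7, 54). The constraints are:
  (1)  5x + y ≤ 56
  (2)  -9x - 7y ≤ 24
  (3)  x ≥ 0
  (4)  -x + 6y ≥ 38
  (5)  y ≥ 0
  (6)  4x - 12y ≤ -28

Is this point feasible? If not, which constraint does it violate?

not feasible — violates (1)

Constraint (1): 5x + y = 89, which is not ≤ 56. All other constraints are satisfied.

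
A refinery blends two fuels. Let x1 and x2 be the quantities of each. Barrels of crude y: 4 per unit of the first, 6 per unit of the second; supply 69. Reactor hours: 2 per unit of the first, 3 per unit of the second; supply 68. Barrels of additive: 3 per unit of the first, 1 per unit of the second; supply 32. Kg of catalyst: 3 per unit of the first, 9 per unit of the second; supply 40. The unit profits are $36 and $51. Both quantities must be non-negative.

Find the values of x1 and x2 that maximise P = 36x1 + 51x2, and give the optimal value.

Extreme points and P = 36x1 + 51x2:
  (0, 0) → P = 0
  (0, 40/9) → P = 680/3
  (32/3, 0) → P = 384
  (31/3, 1) → P = 423

The optimum lies where 3x1 + x2 = 32 and 3x1 + 9x2 = 40.
Solving simultaneously gives x1 = 31/3, x2 = 1.

x1 = 31/3, x2 = 1, maximum P = 423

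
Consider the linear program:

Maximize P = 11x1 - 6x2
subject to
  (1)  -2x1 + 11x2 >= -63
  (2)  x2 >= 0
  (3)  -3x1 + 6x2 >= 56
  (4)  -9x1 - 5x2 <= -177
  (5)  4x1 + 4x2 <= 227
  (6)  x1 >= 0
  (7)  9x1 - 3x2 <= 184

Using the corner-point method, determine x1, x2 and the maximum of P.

x1 = 424/15, x2 = 352/15, maximum P = 2552/15

At the optimal vertex, -3x1 + 6x2 = 56 and 9x1 - 3x2 = 184.
Solving simultaneously gives x1 = 424/15, x2 = 352/15.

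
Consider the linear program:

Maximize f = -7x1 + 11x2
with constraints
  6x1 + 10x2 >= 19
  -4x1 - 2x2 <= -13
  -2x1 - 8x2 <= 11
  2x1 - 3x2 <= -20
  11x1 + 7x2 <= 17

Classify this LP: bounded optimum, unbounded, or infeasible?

The boundaries 6x1 + 10x2 = 19 and 2x1 - 3x2 = -20 meet at (-143/38, 79/19), but that point violates -4x1 - 2x2 ≤ -13. Every candidate vertex is excluded by some other constraint, so the feasible region is empty.

infeasible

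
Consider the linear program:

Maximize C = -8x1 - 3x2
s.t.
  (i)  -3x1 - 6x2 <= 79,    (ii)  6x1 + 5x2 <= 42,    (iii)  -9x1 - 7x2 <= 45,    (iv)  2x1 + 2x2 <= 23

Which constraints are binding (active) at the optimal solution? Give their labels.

(iii) and (iv)

Feasible corners and C = -8x1 - 3x2:
  (647/21, -200/7) → C = -3376/21
  (283/33, -192/11) → C = -536/33
  (-31/2, 27) → C = 43
  (-251/4, 297/4) → C = 1117/4

The maximum is at (-251/4, 297/4). Substituting into each constraint, equality holds for (iii) and (iv); the remaining constraints have slack.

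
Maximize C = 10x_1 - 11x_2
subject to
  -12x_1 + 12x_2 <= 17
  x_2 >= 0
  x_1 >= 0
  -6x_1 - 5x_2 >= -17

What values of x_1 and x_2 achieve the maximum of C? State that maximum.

Feasible corners and C = 10x_1 - 11x_2:
  (0, 17/12) → C = -187/12
  (119/132, 51/22) → C = -544/33
  (0, 0) → C = 0
  (17/6, 0) → C = 85/3

x_1 = 17/6, x_2 = 0, maximum C = 85/3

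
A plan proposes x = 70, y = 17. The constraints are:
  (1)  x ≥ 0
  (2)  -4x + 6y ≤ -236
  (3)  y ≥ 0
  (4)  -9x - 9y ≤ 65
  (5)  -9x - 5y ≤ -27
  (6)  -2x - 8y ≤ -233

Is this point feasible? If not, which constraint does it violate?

Constraint (2): -4x + 6y = -178, which is not ≤ -236. All other constraints are satisfied.

not feasible — violates (2)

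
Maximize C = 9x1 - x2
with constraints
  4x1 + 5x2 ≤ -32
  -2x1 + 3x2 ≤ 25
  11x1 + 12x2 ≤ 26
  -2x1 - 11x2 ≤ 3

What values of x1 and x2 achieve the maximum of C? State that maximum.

Extreme points and C = 9x1 - x2:
  (-221/22, 18/11) → C = -2025/22
  (-337/34, 26/17) → C = -3085/34
  (-71/7, 11/7) → C = -650/7

x1 = -337/34, x2 = 26/17, maximum C = -3085/34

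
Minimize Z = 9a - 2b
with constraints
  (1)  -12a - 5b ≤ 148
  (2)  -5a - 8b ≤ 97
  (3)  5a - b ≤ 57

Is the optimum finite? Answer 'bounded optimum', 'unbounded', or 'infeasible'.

From the feasible point (-699/71, -424/71), moving in the direction (1, 5) keeps every constraint satisfied while Z decreases without bound.

unbounded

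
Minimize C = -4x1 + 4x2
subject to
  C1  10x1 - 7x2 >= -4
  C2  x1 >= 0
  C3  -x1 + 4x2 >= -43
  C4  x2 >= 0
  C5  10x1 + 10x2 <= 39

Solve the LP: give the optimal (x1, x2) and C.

x1 = 39/10, x2 = 0, minimum C = -78/5

Corner points and C = -4x1 + 4x2:
  (0, 4/7) → C = 16/7
  (233/170, 43/17) → C = 394/85
  (0, 0) → C = 0
  (39/10, 0) → C = -78/5

At the optimal vertex, x2 = 0 and 10x1 + 10x2 = 39.
Solving simultaneously gives x1 = 39/10, x2 = 0.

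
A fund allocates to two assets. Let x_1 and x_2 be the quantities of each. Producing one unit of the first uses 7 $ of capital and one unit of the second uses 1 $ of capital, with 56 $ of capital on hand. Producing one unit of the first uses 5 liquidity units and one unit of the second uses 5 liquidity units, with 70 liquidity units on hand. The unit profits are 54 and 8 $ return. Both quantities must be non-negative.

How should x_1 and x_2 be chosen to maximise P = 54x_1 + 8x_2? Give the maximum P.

Feasible corners and P = 54x_1 + 8x_2:
  (0, 0) → P = 0
  (0, 14) → P = 112
  (8, 0) → P = 432
  (7, 7) → P = 434

x_1 = 7, x_2 = 7, maximum P = 434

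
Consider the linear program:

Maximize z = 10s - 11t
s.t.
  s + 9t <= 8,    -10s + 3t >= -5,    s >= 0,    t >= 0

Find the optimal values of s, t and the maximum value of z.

s = 1/2, t = 0, maximum z = 5

The binding constraints are -10s + 3t = -5 and t = 0.
Solving simultaneously gives s = 1/2, t = 0.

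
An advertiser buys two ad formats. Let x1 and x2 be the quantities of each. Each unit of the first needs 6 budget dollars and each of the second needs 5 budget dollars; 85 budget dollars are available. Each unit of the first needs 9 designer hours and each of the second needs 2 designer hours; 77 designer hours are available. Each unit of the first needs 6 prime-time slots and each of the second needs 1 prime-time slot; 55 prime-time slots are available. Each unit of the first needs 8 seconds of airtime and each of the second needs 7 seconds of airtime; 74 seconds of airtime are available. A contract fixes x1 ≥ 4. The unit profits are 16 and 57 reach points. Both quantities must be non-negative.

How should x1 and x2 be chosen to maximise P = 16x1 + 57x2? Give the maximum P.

x1 = 4, x2 = 6, maximum P = 406

Corner points and P = 16x1 + 57x2:
  (77/9, 0) → P = 1232/9
  (4, 0) → P = 64
  (391/47, 50/47) → P = 9106/47
  (4, 6) → P = 406

The binding constraints are 8x1 + 7x2 = 74 and x1 = 4.
Solving simultaneously gives x1 = 4, x2 = 6.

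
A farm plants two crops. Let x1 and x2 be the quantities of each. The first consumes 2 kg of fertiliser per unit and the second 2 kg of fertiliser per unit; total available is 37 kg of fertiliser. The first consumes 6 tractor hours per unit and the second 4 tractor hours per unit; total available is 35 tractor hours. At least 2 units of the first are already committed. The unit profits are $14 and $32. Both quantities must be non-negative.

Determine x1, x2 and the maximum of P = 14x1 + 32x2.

Extreme points and P = 14x1 + 32x2:
  (35/6, 0) → P = 245/3
  (2, 0) → P = 28
  (2, 23/4) → P = 212

At the optimal vertex, 6x1 + 4x2 = 35 and x1 = 2.
Solving simultaneously gives x1 = 2, x2 = 23/4.

x1 = 2, x2 = 23/4, maximum P = 212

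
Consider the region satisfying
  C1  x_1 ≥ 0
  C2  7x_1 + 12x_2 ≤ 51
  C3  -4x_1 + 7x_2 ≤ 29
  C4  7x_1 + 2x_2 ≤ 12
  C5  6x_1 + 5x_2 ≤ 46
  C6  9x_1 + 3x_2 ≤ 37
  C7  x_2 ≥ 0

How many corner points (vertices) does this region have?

5

The feasible vertices (each the meet of two boundaries and inside every other half-plane) are:
  (0, 29/7)
  (0, 0)
  (9/97, 407/97)
  (3/5, 39/10)
  (12/7, 0)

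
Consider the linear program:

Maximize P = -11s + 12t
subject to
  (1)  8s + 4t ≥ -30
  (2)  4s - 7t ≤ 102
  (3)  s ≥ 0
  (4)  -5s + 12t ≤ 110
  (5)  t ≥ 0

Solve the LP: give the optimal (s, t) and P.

Corner points and P = -11s + 12t:
  (1994/13, 950/13) → P = -10534/13
  (51/2, 0) → P = -561/2
  (0, 55/6) → P = 110
  (0, 0) → P = 0

The binding constraints are s = 0 and -5s + 12t = 110.
Solving simultaneously gives s = 0, t = 55/6.

s = 0, t = 55/6, maximum P = 110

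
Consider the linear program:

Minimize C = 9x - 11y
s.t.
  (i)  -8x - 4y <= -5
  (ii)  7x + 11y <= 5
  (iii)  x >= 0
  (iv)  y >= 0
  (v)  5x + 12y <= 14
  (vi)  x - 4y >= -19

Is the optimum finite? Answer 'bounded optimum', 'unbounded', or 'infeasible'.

Vertices and C = 9x - 11y:
  (7/12, 1/12) → C = 13/3
  (5/8, 0) → C = 45/8
  (5/7, 0) → C = 45/7
The feasible region has finitely many vertices and no improving ray; the minimum is 13/3 at (7/12, 1/12).

bounded optimum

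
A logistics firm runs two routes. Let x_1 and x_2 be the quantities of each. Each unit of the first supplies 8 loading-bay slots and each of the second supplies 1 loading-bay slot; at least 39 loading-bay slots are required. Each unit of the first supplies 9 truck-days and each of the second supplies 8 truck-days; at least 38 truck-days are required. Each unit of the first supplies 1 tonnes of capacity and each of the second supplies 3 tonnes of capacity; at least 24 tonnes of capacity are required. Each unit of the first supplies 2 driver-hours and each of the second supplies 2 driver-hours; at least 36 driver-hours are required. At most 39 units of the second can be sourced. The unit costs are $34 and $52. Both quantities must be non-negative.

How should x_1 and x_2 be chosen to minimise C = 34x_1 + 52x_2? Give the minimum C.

x_1 = 15, x_2 = 3, minimum C = 666

The feasible region is unbounded (it extends along (1, 0)), but C strictly increases along every unbounded feasible direction, so there is no improving ray and the minimum is attained at a vertex.

The binding constraints are x_1 + 3x_2 = 24 and 2x_1 + 2x_2 = 36.
Solving simultaneously gives x_1 = 15, x_2 = 3.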